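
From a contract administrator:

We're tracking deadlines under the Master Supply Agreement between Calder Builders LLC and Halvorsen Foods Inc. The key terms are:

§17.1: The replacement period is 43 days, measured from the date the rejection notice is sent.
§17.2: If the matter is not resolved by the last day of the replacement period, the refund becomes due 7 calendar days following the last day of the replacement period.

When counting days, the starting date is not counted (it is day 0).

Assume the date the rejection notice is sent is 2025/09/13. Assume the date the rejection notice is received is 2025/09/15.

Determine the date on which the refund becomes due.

2025/11/02

Adding 43 calendar days to 2025/09/13 gives 2025/10/26, which is the last day of the replacement period.
The date on which the refund becomes due: 7 calendar days after 2025/10/26 is 2025/11/02.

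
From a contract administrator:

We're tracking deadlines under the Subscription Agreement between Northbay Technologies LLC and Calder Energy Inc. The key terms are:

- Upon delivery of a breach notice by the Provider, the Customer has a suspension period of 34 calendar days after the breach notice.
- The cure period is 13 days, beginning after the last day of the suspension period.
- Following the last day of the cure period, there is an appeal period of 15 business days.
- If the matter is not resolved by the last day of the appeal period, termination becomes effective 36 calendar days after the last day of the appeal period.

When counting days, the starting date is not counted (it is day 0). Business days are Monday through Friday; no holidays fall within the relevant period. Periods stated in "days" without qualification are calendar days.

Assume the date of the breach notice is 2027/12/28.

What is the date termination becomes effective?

The last day of the suspension period: 2027/12/28 + 34 days = 2028/01/31.
The last day of the cure period: 2028/01/31 + 13 days = 2028/02/13.
From Sunday, 2028/02/13, 15 business days (Feb 14, Feb 15, Feb 16, Feb 17, …, Mar 1, Mar 2, Mar 3, skipping weekends) brings us to Friday, 2028/03/03, which is the last day of the appeal period.
The date termination becomes effective: 2028/03/03 + 36 days = 2028/04/08.

2028/04/08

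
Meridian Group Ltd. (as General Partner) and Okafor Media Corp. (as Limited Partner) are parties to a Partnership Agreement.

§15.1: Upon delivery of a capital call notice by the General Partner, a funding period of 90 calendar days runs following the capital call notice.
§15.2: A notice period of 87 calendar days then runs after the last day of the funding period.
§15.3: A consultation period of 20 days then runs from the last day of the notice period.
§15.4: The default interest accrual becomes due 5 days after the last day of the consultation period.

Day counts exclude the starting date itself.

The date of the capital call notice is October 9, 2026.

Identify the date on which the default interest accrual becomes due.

The last day of the funding period: 90 calendar days after October 9, 2026 is January 7, 2027.
The last day of the notice period: 87 calendar days after January 7, 2027 is April 4, 2027.
The last day of the consultation period: 20 calendar days after April 4, 2027 is April 24, 2027.
The date on which the default interest accrual becomes due: April 24, 2027 + 5 days = April 29, 2027.

April 29, 2027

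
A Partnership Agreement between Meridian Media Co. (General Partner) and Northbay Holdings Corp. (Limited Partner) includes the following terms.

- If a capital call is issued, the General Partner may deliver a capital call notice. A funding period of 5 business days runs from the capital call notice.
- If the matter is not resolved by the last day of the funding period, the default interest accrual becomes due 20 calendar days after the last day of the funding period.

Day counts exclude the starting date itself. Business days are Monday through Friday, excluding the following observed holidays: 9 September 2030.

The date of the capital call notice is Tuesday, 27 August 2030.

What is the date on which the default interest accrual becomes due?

The last day of the funding period: 5 business days after Tuesday, 27 August 2030, skipping weekends — Aug 28, Aug 29, Aug 30, Sep 2, Sep 3 — lands on Tuesday, 3 September 2030.
The date on which the default interest accrual becomes due: 20 calendar days after 3 September 2030 is 23 September 2030.

23 September 2030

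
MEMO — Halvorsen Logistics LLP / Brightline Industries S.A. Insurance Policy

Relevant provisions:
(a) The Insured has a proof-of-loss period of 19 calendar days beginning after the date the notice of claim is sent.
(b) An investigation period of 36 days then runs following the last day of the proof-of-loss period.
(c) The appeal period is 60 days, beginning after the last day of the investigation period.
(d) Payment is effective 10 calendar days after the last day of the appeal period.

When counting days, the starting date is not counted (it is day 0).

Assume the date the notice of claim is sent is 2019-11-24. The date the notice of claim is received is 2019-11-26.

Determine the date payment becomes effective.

2020-03-28

The last day of the proof-of-loss period: 2019-11-24 + 19 days = 2019-12-13.
The last day of the investigation period: 36 calendar days after 2019-12-13 is 2020-01-18.
The last day of the appeal period: 2020-01-18 + 60 days = 2020-03-18.
Adding 10 calendar days to 2020-03-18 gives 2020-03-28, which is the date payment becomes effective.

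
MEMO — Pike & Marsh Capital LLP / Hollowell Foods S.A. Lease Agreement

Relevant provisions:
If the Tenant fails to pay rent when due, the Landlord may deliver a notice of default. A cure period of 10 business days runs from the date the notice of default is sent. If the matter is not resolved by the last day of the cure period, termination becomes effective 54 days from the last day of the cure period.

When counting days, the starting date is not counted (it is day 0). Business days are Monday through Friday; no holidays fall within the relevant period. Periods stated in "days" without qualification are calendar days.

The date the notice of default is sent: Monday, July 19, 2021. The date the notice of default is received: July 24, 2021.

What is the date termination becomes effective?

September 25, 2021

From Monday, July 19, 2021, 10 business days (Jul 20, Jul 21, Jul 22, Jul 23, Jul 26, Jul 27, Jul 28, Jul 29, Jul 30, Aug 2, skipping weekends) brings us to Monday, August 2, 2021, which is the last day of the cure period.
Adding 54 calendar days to August 2, 2021 gives September 25, 2021, which is the date termination becomes effective.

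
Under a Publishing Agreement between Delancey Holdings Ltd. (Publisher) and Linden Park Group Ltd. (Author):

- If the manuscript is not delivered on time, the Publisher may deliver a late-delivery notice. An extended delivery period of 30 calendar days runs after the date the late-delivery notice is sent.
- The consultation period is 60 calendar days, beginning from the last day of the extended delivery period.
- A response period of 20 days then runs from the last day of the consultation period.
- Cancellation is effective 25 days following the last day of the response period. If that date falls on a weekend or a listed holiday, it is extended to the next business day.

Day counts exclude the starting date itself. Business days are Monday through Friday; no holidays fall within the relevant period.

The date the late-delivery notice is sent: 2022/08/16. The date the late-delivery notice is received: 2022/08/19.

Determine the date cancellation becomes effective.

Adding 30 calendar days to 2022/08/16 gives 2022/09/15, which is the last day of the extended delivery period.
The last day of the consultation period: 2022/09/15 + 60 days = 2022/11/14.
The last day of the response period: 2022/11/14 + 20 days = 2022/12/04.
The date cancellation becomes effective: 2022/12/04 + 25 days = 2022/12/29. 2022/12/29 is a Thursday, so no roll-forward applies.

2022/12/29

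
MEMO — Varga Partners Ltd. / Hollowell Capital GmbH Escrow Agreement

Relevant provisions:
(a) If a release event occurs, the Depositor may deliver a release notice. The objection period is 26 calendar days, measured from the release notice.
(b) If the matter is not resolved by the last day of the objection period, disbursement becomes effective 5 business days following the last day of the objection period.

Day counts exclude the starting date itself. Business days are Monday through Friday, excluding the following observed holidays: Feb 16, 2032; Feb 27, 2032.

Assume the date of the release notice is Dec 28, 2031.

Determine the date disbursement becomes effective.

Jan 30, 2032

Adding 26 calendar days to Dec 28, 2031 gives Jan 23, 2032, which is the last day of the objection period.
The date disbursement becomes effective: counting 5 business days from Friday, Jan 23, 2032 (Jan 26, Jan 27, Jan 28, Jan 29, Jan 30, skipping weekends) reaches Friday, Jan 30, 2032.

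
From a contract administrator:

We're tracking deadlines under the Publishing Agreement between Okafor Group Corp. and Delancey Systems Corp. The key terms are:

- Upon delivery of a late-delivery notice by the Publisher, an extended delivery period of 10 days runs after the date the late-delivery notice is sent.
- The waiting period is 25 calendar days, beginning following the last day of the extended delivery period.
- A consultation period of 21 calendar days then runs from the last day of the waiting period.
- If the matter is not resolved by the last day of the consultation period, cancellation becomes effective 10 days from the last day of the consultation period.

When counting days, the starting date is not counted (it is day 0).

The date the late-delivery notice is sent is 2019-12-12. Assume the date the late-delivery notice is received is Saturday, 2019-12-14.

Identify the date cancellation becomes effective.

Adding 10 calendar days to 2019-12-12 gives 2019-12-22, which is the last day of the extended delivery period.
The last day of the waiting period: 2019-12-22 + 25 days = 2020-01-16.
Adding 21 calendar days to 2020-01-16 gives 2020-02-06, which is the last day of the consultation period.
The date cancellation becomes effective: 10 calendar days after 2020-02-06 is 2020-02-16.

2020-02-16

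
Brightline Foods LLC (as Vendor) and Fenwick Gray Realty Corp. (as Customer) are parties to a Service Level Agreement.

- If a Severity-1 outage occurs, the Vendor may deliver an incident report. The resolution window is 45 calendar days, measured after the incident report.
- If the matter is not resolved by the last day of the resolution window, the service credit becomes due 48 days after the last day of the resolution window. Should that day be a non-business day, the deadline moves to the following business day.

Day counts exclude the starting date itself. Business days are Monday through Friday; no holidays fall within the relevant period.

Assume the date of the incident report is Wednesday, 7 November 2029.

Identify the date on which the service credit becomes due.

The last day of the resolution window: 7 November 2029 + 45 days = 22 December 2029.
The date on which the service credit becomes due: 22 December 2029 + 48 days = 8 February 2030. 8 February 2030 is a Friday, so no roll-forward applies.

8 February 2030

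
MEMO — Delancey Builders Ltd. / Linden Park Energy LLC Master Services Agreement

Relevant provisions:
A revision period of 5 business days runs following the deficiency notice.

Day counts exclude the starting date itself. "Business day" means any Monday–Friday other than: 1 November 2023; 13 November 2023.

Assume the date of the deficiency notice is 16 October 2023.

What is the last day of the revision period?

The last day of the revision period: counting 5 business days from Monday, 16 October 2023 (Oct 17, Oct 18, Oct 19, Oct 20, Oct 23, skipping weekends) reaches Monday, 23 October 2023.

23 October 2023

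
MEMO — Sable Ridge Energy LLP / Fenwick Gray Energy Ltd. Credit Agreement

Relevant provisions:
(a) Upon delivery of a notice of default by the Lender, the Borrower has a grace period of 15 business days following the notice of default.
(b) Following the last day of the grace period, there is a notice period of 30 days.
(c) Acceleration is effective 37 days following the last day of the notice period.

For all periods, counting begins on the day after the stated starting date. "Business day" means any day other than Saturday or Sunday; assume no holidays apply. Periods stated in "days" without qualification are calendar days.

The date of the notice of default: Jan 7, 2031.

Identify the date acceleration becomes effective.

The last day of the grace period: counting 15 business days from Tuesday, Jan 7, 2031 (Jan 8, Jan 9, Jan 10, Jan 13, …, Jan 24, Jan 27, Jan 28, skipping weekends) reaches Tuesday, Jan 28, 2031.
The last day of the notice period: 30 calendar days after Jan 28, 2031 is Feb 27, 2031.
Adding 37 calendar days to Feb 27, 2031 gives Apr 5, 2031, which is the date acceleration becomes effective.

Apr 5, 2031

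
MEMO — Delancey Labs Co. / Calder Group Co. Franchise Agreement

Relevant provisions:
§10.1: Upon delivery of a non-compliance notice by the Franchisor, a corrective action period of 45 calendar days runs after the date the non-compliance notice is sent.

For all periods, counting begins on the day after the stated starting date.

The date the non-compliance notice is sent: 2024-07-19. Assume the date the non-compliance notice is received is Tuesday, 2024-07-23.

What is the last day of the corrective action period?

The last day of the corrective action period: 45 calendar days after 2024-07-19 is 2024-09-02.

2024-09-02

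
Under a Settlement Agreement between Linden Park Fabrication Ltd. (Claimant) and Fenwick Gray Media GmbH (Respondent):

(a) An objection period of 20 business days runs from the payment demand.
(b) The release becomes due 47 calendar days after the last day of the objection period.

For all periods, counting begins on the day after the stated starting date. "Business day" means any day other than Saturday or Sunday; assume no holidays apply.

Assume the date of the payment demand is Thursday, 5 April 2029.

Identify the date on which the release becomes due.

19 June 2029

The last day of the objection period: 20 business days after Thursday, 5 April 2029, skipping weekends — Apr 6, Apr 9, Apr 10, Apr 11, …, May 1, May 2, May 3 — lands on Thursday, 3 May 2029.
The date on which the release becomes due: 3 May 2029 + 47 days = 19 June 2029.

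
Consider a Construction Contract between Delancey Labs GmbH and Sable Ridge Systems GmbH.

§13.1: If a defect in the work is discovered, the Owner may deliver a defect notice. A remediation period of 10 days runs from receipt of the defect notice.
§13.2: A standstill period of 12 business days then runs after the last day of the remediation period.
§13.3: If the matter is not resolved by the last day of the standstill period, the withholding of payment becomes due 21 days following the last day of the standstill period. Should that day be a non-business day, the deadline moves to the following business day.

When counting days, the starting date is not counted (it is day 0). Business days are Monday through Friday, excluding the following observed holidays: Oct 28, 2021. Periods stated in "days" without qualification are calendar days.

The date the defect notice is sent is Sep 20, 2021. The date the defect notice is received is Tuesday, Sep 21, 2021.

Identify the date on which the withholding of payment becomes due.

Adding 10 calendar days to Sep 21, 2021 gives Oct 1, 2021, which is the last day of the remediation period.
From Friday, Oct 1, 2021, 12 business days (Oct 4, Oct 5, Oct 6, Oct 7, …, Oct 15, Oct 18, Oct 19, skipping weekends) brings us to Tuesday, Oct 19, 2021, which is the last day of the standstill period.
The date on which the withholding of payment becomes due: Oct 19, 2021 + 21 days = Nov 9, 2021. Nov 9, 2021 is a Tuesday and is not a listed holiday, so no roll-forward applies.

Nov 9, 2021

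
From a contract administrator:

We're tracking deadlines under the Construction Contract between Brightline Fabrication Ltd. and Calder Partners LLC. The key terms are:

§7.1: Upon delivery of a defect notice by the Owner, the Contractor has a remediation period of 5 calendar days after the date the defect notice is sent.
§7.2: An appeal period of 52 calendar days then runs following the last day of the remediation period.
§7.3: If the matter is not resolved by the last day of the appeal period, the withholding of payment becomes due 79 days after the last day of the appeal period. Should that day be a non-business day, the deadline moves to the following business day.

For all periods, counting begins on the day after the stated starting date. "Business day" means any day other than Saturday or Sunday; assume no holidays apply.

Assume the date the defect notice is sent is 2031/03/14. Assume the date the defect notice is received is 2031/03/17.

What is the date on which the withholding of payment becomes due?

2031/07/28

The last day of the remediation period: 5 calendar days after 2031/03/14 is 2031/03/19.
The last day of the appeal period: 52 calendar days after 2031/03/19 is 2031/05/10.
The date on which the withholding of payment becomes due: 2031/05/10 + 79 days = 2031/07/28. 2031/07/28 is a Monday, so no roll-forward applies.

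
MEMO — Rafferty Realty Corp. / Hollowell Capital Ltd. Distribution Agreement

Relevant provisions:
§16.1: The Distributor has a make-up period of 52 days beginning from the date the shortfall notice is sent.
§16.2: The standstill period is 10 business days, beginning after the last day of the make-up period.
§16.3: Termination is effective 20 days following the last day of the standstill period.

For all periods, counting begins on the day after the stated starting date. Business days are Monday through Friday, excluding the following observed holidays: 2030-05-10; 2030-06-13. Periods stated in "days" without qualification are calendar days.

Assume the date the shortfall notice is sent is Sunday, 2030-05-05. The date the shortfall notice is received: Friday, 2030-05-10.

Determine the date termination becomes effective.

2030-07-30

The last day of the make-up period: 52 calendar days after 2030-05-05 is 2030-06-26.
The last day of the standstill period: counting 10 business days from Wednesday, 2030-06-26 (Jun 27, Jun 28, Jul 1, Jul 2, Jul 3, Jul 4, Jul 5, Jul 8, Jul 9, Jul 10, skipping weekends) reaches Wednesday, 2030-07-10.
The date termination becomes effective: 20 calendar days after 2030-07-10 is 2030-07-30.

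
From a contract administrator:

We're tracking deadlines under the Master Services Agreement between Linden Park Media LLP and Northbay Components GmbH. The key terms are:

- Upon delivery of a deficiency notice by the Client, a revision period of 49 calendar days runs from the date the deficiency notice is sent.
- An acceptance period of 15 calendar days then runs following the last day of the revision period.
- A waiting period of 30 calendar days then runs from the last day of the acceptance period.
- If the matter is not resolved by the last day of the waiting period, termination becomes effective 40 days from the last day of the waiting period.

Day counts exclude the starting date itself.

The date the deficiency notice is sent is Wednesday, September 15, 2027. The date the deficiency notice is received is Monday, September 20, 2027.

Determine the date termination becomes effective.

January 27, 2028

The last day of the revision period: 49 calendar days after September 15, 2027 is November 3, 2027.
Adding 15 calendar days to November 3, 2027 gives November 18, 2027, which is the last day of the acceptance period.
The last day of the waiting period: November 18, 2027 + 30 days = December 18, 2027.
The date termination becomes effective: 40 calendar days after December 18, 2027 is January 27, 2028.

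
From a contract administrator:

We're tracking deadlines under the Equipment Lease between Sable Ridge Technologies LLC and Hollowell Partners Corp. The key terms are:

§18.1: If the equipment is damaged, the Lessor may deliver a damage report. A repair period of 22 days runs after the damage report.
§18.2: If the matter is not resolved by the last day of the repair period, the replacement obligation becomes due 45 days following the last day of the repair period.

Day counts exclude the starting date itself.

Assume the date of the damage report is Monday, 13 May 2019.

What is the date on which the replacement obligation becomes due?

Adding 22 calendar days to 13 May 2019 gives 4 June 2019, which is the last day of the repair period.
Adding 45 calendar days to 4 June 2019 gives 19 July 2019, which is the date on which the replacement obligation becomes due.

19 July 2019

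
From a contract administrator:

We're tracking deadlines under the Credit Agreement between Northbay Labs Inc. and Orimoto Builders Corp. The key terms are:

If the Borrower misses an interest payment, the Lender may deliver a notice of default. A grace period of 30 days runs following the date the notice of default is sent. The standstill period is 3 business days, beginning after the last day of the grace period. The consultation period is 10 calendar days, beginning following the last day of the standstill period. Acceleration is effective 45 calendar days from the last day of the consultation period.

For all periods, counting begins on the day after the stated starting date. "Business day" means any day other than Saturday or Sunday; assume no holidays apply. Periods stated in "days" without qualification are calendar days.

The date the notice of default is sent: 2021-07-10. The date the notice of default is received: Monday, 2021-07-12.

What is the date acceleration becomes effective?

Adding 30 calendar days to 2021-07-10 gives 2021-08-09, which is the last day of the grace period.
From Monday, 2021-08-09, 3 business days (Aug 10, Aug 11, Aug 12, skipping weekends) brings us to Thursday, 2021-08-12, which is the last day of the standstill period.
The last day of the consultation period: 2021-08-12 + 10 days = 2021-08-22.
Adding 45 calendar days to 2021-08-22 gives 2021-10-06, which is the date acceleration becomes effective.

2021-10-06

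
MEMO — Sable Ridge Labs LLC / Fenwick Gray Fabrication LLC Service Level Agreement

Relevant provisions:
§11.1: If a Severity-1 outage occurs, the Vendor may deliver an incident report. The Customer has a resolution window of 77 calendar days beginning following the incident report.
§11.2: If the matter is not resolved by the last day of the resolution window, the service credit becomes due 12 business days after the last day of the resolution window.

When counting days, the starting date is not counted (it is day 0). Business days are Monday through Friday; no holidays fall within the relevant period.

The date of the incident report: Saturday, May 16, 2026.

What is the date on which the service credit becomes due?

August 18, 2026

Adding 77 calendar days to May 16, 2026 gives August 1, 2026, which is the last day of the resolution window.
From Saturday, August 1, 2026, 12 business days (Aug 3, Aug 4, Aug 5, Aug 6, …, Aug 14, Aug 17, Aug 18, skipping weekends) brings us to Tuesday, August 18, 2026, which is the date on which the service credit becomes due.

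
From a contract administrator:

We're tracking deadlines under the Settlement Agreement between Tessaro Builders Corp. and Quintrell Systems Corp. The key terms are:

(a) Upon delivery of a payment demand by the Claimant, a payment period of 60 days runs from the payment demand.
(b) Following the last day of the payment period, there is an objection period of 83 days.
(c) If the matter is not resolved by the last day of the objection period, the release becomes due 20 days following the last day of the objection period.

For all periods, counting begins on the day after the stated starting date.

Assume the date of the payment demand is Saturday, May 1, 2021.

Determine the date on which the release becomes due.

Oct 11, 2021

Adding 60 calendar days to May 1, 2021 gives Jun 30, 2021, which is the last day of the payment period.
The last day of the objection period: 83 calendar days after Jun 30, 2021 is Sep 21, 2021.
The date on which the release becomes due: 20 calendar days after Sep 21, 2021 is Oct 11, 2021.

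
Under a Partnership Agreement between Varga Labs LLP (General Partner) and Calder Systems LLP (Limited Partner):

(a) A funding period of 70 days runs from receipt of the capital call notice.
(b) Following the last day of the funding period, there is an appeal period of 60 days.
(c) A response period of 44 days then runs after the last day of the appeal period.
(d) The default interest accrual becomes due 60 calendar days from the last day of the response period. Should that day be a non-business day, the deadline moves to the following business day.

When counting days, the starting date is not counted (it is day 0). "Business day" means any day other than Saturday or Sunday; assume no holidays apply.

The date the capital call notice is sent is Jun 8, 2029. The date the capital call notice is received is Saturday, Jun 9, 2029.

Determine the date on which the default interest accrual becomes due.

Jan 29, 2030

Adding 70 calendar days to Jun 9, 2029 gives Aug 18, 2029, which is the last day of the funding period.
The last day of the appeal period: 60 calendar days after Aug 18, 2029 is Oct 17, 2029.
The last day of the response period: 44 calendar days after Oct 17, 2029 is Nov 30, 2029.
The date on which the default interest accrual becomes due: 60 calendar days after Nov 30, 2029 is Jan 29, 2030. Jan 29, 2030 is a Tuesday, so no roll-forward applies.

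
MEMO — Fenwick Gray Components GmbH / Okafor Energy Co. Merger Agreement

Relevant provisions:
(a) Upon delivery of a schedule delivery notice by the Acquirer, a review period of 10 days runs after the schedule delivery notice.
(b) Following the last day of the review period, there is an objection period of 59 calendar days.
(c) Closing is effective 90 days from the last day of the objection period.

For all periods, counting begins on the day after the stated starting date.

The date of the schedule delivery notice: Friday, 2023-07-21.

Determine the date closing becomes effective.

2023-12-27

The last day of the review period: 2023-07-21 + 10 days = 2023-07-31.
The last day of the objection period: 59 calendar days after 2023-07-31 is 2023-09-28.
The date closing becomes effective: 90 calendar days after 2023-09-28 is 2023-12-27.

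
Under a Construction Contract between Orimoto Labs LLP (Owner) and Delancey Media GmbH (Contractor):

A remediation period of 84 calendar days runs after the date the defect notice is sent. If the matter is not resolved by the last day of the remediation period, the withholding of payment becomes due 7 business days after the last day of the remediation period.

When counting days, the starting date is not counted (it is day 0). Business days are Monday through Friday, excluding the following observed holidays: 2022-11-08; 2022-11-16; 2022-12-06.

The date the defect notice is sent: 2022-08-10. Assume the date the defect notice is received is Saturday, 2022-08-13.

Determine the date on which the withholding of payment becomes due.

2022-11-14

Adding 84 calendar days to 2022-08-10 gives 2022-11-02, which is the last day of the remediation period.
The date on which the withholding of payment becomes due: counting 7 business days from Wednesday, 2022-11-02 (Nov 3, Nov 4, Nov 7, Nov 9, Nov 10, Nov 11, Nov 14, skipping weekends and the listed holiday on Nov 8) reaches Monday, 2022-11-14.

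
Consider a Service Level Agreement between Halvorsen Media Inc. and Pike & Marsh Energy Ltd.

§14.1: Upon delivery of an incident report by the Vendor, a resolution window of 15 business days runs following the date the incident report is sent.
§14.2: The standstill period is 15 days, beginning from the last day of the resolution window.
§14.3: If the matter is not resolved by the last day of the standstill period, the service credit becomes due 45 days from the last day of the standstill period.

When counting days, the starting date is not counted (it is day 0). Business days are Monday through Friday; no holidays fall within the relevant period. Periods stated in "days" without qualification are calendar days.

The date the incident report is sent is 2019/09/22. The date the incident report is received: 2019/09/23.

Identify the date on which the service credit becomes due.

The last day of the resolution window: counting 15 business days from Sunday, 2019/09/22 (Sep 23, Sep 24, Sep 25, Sep 26, …, Oct 9, Oct 10, Oct 11, skipping weekends) reaches Friday, 2019/10/11.
The last day of the standstill period: 2019/10/11 + 15 days = 2019/10/26.
The date on which the service credit becomes due: 2019/10/26 + 45 days = 2019/12/10.

2019/12/10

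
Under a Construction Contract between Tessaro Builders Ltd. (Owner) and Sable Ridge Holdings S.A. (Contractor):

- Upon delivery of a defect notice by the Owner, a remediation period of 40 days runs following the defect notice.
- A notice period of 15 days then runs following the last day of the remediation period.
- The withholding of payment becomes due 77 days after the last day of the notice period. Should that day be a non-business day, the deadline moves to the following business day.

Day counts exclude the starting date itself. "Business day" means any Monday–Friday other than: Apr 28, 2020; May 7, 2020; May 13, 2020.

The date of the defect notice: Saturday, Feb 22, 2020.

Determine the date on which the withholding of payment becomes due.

The last day of the remediation period: 40 calendar days after Feb 22, 2020 is Apr 2, 2020.
The last day of the notice period: Apr 2, 2020 + 15 days = Apr 17, 2020.
Adding 77 calendar days to Apr 17, 2020 gives Jul 3, 2020, which is the date on which the withholding of payment becomes due. Jul 3, 2020 is a Friday and is not a listed holiday, so no roll-forward applies.

Jul 3, 2020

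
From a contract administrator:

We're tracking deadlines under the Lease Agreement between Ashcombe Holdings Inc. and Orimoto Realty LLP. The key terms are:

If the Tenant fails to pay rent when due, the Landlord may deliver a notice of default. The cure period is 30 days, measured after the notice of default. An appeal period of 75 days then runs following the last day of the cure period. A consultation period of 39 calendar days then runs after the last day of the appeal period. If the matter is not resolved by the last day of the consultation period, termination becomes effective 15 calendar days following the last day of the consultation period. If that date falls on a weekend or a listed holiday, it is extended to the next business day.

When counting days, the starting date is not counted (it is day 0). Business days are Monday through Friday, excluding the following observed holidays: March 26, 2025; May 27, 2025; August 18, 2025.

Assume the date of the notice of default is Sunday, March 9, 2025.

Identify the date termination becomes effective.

The last day of the cure period: March 9, 2025 + 30 days = April 8, 2025.
The last day of the appeal period: 75 calendar days after April 8, 2025 is June 22, 2025.
The last day of the consultation period: June 22, 2025 + 39 days = July 31, 2025.
The date termination becomes effective: 15 calendar days after July 31, 2025 is August 15, 2025. August 15, 2025 is a Friday and is not a listed holiday, so no roll-forward applies.

August 15, 2025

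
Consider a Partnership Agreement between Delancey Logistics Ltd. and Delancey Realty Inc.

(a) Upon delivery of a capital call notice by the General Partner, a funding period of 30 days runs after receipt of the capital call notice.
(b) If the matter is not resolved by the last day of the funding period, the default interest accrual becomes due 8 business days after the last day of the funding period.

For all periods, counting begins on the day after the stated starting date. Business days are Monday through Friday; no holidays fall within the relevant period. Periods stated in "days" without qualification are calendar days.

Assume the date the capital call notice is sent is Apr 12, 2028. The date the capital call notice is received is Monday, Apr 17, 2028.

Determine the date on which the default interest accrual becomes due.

The last day of the funding period: 30 calendar days after Apr 17, 2028 is May 17, 2028.
The date on which the default interest accrual becomes due: 8 business days after Wednesday, May 17, 2028, skipping weekends — May 18, May 19, May 22, May 23, May 24, May 25, May 26, May 29 — lands on Monday, May 29, 2028.

May 29, 2028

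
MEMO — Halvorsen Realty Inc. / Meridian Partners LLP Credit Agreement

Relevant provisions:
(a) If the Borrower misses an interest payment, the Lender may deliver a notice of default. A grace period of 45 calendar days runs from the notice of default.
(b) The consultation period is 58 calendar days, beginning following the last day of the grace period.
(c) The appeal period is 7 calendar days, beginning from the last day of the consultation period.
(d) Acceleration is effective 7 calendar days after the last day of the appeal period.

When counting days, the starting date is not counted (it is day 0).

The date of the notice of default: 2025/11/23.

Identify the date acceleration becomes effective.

Adding 45 calendar days to 2025/11/23 gives 2026/01/07, which is the last day of the grace period.
The last day of the consultation period: 2026/01/07 + 58 days = 2026/03/06.
The last day of the appeal period: 2026/03/06 + 7 days = 2026/03/13.
Adding 7 calendar days to 2026/03/13 gives 2026/03/20, which is the date acceleration becomes effective.

2026/03/20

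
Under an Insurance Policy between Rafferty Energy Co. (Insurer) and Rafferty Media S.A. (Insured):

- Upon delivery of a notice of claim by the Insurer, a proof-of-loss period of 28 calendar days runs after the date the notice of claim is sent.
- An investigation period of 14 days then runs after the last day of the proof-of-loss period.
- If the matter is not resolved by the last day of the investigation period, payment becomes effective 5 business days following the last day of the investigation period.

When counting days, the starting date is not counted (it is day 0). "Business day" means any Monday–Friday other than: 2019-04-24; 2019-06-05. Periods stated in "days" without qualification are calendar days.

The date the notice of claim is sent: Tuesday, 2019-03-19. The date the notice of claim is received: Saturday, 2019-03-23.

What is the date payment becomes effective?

2019-05-07

The last day of the proof-of-loss period: 2019-03-19 + 28 days = 2019-04-16.
The last day of the investigation period: 14 calendar days after 2019-04-16 is 2019-04-30.
The date payment becomes effective: counting 5 business days from Tuesday, 2019-04-30 (May 1, May 2, May 3, May 6, May 7, skipping weekends) reaches Tuesday, 2019-05-07.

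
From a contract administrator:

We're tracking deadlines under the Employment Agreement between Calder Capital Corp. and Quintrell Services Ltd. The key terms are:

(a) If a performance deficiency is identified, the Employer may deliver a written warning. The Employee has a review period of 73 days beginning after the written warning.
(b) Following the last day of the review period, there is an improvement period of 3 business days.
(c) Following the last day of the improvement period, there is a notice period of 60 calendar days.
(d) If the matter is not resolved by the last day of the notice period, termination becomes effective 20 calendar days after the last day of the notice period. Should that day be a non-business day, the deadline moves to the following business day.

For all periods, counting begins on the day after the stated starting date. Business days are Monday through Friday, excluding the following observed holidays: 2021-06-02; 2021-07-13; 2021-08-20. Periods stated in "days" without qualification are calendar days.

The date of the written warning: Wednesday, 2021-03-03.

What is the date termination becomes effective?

2021-08-09

The last day of the review period: 73 calendar days after 2021-03-03 is 2021-05-15.
The last day of the improvement period: counting 3 business days from Saturday, 2021-05-15 (May 17, May 18, May 19, skipping weekends) reaches Wednesday, 2021-05-19.
Adding 60 calendar days to 2021-05-19 gives 2021-07-18, which is the last day of the notice period.
The date termination becomes effective: 20 calendar days after 2021-07-18 is 2021-08-07. That falls on a Saturday, so it rolls to the next business day, Monday, 2021-08-09.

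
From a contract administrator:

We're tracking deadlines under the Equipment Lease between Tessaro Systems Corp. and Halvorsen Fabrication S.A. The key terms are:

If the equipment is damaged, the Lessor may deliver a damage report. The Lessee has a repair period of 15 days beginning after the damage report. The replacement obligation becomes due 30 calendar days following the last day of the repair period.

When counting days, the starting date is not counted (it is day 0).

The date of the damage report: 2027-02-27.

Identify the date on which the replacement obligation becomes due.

2027-04-13

The last day of the repair period: 15 calendar days after 2027-02-27 is 2027-03-14.
The date on which the replacement obligation becomes due: 30 calendar days after 2027-03-14 is 2027-04-13.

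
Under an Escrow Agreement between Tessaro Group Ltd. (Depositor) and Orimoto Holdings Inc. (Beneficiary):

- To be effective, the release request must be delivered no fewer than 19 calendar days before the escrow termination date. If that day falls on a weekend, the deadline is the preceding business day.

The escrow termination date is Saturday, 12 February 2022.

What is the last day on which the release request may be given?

12 February 2022 minus 19 days is 24 January 2022. That is a Monday, so no adjustment is needed.

24 January 2022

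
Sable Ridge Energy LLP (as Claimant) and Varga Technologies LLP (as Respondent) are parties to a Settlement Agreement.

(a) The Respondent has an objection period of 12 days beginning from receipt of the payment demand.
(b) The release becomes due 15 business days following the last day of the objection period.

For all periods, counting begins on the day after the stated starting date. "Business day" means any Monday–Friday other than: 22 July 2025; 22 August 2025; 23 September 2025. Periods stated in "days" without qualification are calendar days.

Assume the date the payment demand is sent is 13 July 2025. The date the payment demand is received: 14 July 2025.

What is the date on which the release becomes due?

Adding 12 calendar days to 14 July 2025 gives 26 July 2025, which is the last day of the objection period.
The date on which the release becomes due: 15 business days after Saturday, 26 July 2025, skipping weekends — Jul 28, Jul 29, Jul 30, Jul 31, …, Aug 13, Aug 14, Aug 15 — lands on Friday, 15 August 2025.

15 August 2025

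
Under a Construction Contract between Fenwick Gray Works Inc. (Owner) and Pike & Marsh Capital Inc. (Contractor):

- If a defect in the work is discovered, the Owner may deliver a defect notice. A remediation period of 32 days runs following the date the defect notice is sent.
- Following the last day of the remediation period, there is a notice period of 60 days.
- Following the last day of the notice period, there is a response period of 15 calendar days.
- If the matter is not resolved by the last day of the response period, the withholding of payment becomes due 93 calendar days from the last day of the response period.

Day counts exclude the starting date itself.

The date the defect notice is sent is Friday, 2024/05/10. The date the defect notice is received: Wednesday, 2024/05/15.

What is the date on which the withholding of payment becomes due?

The last day of the remediation period: 32 calendar days after 2024/05/10 is 2024/06/11.
The last day of the notice period: 60 calendar days after 2024/06/11 is 2024/08/10.
The last day of the response period: 15 calendar days after 2024/08/10 is 2024/08/25.
Adding 93 calendar days to 2024/08/25 gives 2024/11/26, which is the date on which the withholding of payment becomes due.

2024/11/26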